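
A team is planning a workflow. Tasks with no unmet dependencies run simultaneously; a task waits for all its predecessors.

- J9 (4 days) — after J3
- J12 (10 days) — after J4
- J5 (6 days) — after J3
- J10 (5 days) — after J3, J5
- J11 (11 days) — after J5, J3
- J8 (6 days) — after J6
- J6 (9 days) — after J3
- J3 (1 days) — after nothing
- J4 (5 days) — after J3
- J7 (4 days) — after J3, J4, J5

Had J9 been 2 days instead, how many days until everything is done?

18

Critical path before the change: J3→J5→J11 = 1+6+11 = 18 giving 18 days.
J9 is off the critical path — its longest chain is 5 days, giving 13 of slack.
That remains the longest chain; total 18 days.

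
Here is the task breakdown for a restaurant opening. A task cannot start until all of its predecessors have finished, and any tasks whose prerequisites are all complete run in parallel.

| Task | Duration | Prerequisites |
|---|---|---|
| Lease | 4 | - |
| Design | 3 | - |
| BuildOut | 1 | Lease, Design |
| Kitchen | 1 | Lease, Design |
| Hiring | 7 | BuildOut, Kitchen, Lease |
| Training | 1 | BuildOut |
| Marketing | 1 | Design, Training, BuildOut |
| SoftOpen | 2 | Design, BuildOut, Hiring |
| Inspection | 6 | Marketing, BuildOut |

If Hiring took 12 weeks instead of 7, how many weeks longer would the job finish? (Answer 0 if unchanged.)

5

As given, the longest chain is Lease→BuildOut→Hiring→SoftOpen = 4+1+7+2 = 14, so the finish is 14 weeks.
Since Hiring is critical, the +5 change carries straight to that chain (now 19 weeks).
No other chain overtakes it, so the finish is 19 weeks.
Change in finish: 19 − 14 = +5 weeks.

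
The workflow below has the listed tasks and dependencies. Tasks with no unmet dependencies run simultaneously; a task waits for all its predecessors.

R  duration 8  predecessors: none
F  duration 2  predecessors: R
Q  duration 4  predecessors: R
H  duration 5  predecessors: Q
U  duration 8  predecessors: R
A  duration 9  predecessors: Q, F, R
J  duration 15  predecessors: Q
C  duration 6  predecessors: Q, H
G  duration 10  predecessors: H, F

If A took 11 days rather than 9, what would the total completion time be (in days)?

The binding path is R→Q→H→G = 8+4+5+10 = 27; finish at 27 days.
The longest path through A is only 21 days, so A has float 6.
No other chain overtakes it, so the finish is 27 days.

27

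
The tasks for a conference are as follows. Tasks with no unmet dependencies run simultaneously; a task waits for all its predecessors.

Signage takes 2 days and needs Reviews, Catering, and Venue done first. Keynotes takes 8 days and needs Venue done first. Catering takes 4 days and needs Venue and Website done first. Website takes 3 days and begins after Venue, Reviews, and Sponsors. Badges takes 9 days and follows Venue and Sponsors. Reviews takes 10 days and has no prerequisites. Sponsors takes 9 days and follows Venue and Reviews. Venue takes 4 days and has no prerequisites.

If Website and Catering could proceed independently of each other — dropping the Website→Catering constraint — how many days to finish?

28

With the dependency in place, Reviews→Sponsors→Website→Catering→Signage = 10+9+3+4+2 = 28 sets the finish at 28 days.
Without Website→Catering, Catering's earliest start moves from 22 to 4.
The longest chain is now Reviews→Sponsors→Badges = 10+9+9 = 28, so the plan takes 28 days.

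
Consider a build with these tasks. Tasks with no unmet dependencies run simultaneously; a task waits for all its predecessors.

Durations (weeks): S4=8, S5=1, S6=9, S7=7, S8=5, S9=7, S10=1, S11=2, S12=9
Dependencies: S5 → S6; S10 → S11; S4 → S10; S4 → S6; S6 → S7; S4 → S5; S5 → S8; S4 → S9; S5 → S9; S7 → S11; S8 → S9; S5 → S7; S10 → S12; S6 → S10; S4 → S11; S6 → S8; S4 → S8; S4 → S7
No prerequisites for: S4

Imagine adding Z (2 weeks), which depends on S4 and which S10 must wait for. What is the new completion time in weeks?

Originally the job takes 30 weeks.
With Z inserted, S10 now waits for max(S4, S6, Z).
New critical path: S4→S5→S6→S8→S9 = 8+1+9+5+7 = 30 ⇒ 30 weeks.

30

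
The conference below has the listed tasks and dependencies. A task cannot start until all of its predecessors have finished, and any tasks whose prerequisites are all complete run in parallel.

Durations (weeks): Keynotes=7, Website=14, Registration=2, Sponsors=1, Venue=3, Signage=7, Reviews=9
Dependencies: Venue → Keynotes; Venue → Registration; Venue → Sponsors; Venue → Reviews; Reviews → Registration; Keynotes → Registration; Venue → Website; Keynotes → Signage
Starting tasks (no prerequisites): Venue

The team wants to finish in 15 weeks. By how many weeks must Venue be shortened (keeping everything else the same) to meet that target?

2

Current finish: 17 weeks; target: 15.
Venue is on every critical path, so each week cut from Venue cuts the finish by one (this holds down to a finish of 15).
Need 17 − 15 = 2 weeks off Venue → Venue becomes 1 week, finish becomes 15.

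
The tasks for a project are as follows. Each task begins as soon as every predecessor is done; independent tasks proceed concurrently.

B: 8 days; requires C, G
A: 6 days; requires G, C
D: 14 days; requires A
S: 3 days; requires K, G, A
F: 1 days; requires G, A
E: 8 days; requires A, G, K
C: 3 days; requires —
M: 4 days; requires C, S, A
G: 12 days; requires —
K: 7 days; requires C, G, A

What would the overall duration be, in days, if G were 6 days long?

27

Baseline: G→A→K→E = 12+6+7+8 = 33 → 33 days.
Since G is critical, the -6 change carries straight to that chain (now 27 days).
That remains the longest chain; total 27 days.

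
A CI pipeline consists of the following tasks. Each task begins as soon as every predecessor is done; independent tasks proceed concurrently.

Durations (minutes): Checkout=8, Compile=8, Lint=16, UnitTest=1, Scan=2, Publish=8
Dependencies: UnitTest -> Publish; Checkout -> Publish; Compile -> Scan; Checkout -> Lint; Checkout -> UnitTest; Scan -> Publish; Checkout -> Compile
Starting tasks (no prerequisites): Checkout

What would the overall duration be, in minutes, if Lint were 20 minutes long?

Critical path before the change: Checkout→Compile→Scan→Publish = 8+8+2+8 = 26 giving 26 minutes.
The longest path through Lint is only 24 minutes, so Lint has float 2.
The binding chain switches to Checkout→Lint = 8+20 = 28; finish 28 minutes.

28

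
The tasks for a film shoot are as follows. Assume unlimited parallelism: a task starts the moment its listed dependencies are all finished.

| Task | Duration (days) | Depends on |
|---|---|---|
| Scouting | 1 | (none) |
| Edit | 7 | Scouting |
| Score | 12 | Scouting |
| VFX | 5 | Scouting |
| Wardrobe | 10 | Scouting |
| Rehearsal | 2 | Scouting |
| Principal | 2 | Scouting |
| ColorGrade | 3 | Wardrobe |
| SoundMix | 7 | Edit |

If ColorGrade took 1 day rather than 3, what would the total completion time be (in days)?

15

As given, the longest chain is Scouting→Edit→SoundMix = 1+7+7 = 15, so the finish is 15 days.
ColorGrade is off the critical path — its longest chain is 14 days, giving 1 of slack.
No other chain overtakes it, so the finish is 15 days.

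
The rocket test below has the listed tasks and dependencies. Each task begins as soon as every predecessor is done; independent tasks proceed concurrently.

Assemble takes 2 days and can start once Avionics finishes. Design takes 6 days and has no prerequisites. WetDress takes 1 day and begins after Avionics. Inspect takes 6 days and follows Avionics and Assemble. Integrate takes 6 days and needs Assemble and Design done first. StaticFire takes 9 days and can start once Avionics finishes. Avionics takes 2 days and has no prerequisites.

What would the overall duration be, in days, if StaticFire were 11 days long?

13

As given, the longest chain is Design→Integrate = 6+6 = 12, so the finish is 12 days.
StaticFire has 1 day of float (longest path through it is 11).
The binding chain switches to Avionics→StaticFire = 2+11 = 13; finish 13 days.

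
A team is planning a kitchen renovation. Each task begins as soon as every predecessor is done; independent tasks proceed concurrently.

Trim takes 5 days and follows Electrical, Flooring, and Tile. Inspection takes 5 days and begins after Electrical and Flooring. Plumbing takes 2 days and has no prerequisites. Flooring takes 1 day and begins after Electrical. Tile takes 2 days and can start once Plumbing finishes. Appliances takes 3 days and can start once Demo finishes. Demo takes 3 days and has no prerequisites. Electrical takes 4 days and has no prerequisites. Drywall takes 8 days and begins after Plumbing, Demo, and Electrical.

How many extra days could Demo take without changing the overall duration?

1

Electrical→Drywall = 4+8 = 12 sets the makespan at 12 days.
Longest path through Demo: 11 days (earliest finish 3, latest finish 4).
Slack of Demo = 1 − 0 = 1 day.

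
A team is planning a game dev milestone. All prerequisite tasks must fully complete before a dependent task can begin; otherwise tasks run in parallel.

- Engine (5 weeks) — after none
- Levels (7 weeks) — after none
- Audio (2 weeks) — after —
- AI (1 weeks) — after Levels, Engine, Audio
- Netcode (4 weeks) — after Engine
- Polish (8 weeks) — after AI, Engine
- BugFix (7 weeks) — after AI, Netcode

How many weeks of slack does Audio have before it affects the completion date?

5

The longest chain is Engine→Netcode→BugFix = 5+4+7 = 16; overall finish 16 weeks.
Longest path through Audio: 11 weeks (earliest finish 2, latest finish 7).
Slack of Audio = 5 − 0 = 5 weeks.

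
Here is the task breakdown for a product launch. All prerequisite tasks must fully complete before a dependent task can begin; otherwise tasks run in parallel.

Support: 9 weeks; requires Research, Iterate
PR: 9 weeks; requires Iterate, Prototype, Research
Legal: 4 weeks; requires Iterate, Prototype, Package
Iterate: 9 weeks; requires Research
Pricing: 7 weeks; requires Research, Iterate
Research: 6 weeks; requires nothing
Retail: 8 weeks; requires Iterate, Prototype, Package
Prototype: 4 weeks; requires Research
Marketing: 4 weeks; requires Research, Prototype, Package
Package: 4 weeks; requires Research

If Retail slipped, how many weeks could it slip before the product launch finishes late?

1

Critical path: Research→Iterate→PR = 6+9+9 = 24, so the finish is 24 weeks.
Longest path through Retail: 23 weeks (earliest finish 23, latest finish 24).
Slack of Retail = 16 − 15 = 1 week.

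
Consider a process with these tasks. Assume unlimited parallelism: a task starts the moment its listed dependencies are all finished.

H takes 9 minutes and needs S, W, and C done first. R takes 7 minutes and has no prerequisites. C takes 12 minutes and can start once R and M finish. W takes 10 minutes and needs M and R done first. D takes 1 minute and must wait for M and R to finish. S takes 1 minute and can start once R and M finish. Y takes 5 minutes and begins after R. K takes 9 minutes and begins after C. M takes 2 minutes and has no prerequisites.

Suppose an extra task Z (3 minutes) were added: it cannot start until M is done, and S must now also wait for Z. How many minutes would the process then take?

28

Originally the process takes 28 minutes.
With Z inserted, S now waits for max(R, M, Z).
New critical path: R→C→K = 7+12+9 = 28 ⇒ 28 minutes.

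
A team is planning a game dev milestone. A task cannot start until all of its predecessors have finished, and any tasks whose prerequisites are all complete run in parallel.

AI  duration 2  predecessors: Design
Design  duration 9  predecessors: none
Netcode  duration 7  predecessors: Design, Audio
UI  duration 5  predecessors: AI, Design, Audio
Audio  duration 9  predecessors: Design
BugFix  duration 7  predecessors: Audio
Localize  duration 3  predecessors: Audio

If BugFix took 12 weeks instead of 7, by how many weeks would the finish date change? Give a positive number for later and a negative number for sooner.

5

Actual critical path: Design→Audio→BugFix = 9+9+7 = 25 ⇒ 25 weeks.
BugFix is on the critical path; changing it to 12 makes that path 30 weeks.
That remains the longest chain; total 30 weeks.
Change in finish: 30 − 25 = +5 weeks.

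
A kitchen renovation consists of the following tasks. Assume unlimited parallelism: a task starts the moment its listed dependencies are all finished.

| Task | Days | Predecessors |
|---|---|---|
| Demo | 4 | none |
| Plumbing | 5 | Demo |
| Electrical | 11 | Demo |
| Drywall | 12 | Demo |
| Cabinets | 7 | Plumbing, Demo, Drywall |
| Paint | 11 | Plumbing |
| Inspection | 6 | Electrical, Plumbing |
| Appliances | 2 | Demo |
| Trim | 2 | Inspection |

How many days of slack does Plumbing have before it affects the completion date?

3

The longest chain is Demo→Electrical→Inspection→Trim = 4+11+6+2 = 23; overall finish 23 days.
Plumbing finishes as early as 9 and must finish by 12.
So Plumbing can slip 12 − 9 = 3 days.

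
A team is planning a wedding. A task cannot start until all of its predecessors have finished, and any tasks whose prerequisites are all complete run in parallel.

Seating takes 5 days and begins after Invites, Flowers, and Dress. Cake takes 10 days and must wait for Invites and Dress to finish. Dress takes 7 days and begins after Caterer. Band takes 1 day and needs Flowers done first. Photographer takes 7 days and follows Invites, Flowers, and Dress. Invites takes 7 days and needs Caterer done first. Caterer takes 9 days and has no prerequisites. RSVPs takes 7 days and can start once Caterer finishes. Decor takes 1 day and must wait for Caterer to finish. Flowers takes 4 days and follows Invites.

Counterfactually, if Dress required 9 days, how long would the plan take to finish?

28

Baseline: Caterer→Invites→Flowers→Photographer = 9+7+4+7 = 27 → 27 days.
Dress is off the critical path — its longest chain is 26 days, giving 1 of slack.
The binding chain switches to Caterer→Dress→Cake = 9+9+10 = 28; finish 28 days.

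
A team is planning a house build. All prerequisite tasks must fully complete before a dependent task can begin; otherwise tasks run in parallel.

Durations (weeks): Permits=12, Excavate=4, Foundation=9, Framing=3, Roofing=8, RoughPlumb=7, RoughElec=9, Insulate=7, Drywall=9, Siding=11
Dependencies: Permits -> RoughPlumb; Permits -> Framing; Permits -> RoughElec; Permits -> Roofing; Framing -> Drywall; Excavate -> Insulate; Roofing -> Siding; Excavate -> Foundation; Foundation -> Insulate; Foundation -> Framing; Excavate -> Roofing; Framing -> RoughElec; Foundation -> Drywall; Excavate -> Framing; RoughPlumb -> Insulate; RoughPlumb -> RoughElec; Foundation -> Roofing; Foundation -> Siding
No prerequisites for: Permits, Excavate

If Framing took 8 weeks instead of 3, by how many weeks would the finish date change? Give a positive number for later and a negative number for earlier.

The binding path is Excavate→Foundation→Roofing→Siding = 4+9+8+11 = 32; finish at 32 weeks.
Framing has 7 weeks of float (longest path through it is 25).
No other chain overtakes it, so the finish is 32 weeks.
Change in finish: 32 − 32 = +0 weeks.

0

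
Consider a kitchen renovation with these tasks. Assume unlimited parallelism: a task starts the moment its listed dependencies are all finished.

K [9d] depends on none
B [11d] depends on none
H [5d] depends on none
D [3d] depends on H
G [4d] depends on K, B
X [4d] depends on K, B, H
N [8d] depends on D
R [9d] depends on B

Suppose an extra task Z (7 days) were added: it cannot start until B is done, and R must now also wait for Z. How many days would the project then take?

27

Originally the project takes 20 days.
With Z inserted, R now waits for max(B, Z).
New critical path: B→Z→R = 11+7+9 = 27 ⇒ 27 days.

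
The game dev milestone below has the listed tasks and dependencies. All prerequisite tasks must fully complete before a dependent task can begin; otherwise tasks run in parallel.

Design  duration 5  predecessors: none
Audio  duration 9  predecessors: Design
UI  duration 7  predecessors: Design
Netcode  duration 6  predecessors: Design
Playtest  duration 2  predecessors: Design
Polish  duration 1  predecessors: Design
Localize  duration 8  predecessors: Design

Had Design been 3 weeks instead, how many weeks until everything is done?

12

The binding path is Design→Audio = 5+9 = 14; finish at 14 weeks.
Since Design is critical, the -2 change carries straight to that chain (now 12 weeks).
That remains the longest chain; total 12 weeks.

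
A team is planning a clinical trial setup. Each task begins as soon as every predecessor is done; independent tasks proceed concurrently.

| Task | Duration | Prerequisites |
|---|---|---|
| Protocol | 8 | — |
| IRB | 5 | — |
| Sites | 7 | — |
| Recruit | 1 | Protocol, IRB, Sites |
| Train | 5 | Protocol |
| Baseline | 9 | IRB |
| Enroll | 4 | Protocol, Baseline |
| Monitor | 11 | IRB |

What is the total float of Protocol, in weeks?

5

Critical path: IRB→Baseline→Enroll = 5+9+4 = 18, so the finish is 18 weeks.
The longest chain containing Protocol totals 13 weeks.
Float = 18 − 13 = 5.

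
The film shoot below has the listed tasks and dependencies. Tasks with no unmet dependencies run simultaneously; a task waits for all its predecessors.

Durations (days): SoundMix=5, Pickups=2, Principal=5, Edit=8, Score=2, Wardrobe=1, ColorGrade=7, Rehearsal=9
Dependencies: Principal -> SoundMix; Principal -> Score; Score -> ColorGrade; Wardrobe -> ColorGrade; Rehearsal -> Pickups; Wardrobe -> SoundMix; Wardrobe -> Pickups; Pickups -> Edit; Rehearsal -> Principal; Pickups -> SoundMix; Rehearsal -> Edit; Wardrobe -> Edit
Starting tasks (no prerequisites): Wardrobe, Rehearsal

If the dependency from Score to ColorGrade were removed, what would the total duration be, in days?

19

Before: longest chain Rehearsal→Principal→Score→ColorGrade = 9+5+2+7 = 23, finish 23.
Without Score→ColorGrade, ColorGrade's earliest start moves from 16 to 1.
The longest chain is now Rehearsal→Principal→SoundMix = 9+5+5 = 19, so the job takes 19 days.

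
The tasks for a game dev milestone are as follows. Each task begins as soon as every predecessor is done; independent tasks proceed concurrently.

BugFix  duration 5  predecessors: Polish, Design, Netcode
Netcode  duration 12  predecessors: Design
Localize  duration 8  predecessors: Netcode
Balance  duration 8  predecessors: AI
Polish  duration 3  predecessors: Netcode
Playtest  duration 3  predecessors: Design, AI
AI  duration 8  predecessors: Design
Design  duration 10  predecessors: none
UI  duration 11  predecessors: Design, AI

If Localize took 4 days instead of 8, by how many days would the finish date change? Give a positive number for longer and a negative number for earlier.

Critical path before the change: Design→Netcode→Localize = 10+12+8 = 30 giving 30 days.
Since Localize is critical, the -4 change carries straight to that chain (now 26 days).
New critical path: Design→Netcode→Polish→BugFix = 10+12+3+5 = 30 ⇒ 30 days.
Change in finish: 30 − 30 = +0 days.

0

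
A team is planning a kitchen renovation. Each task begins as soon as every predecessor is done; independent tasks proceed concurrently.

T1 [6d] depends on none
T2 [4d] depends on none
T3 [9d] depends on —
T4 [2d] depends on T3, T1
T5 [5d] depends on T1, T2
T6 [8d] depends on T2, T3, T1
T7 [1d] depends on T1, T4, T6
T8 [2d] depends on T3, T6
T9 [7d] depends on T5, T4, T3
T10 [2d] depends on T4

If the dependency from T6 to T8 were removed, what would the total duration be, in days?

18

Original critical path: T3→T6→T8 = 9+8+2 = 19 ⇒ 19 days.
Without T6→T8, T8's earliest start moves from 17 to 9.
After: T1→T5→T9 = 6+5+7 = 18 → 18 days.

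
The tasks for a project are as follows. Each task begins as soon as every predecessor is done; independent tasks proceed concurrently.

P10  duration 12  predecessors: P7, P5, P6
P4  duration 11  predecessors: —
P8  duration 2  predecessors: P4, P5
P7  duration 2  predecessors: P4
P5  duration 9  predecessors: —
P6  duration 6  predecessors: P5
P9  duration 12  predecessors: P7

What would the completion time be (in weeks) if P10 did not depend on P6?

With the dependency in place, P5→P6→P10 = 9+6+12 = 27 sets the finish at 27 weeks.
Without P6→P10, P10's earliest start moves from 15 to 13.
After: P4→P7→P9 = 11+2+12 = 25 → 25 weeks.

25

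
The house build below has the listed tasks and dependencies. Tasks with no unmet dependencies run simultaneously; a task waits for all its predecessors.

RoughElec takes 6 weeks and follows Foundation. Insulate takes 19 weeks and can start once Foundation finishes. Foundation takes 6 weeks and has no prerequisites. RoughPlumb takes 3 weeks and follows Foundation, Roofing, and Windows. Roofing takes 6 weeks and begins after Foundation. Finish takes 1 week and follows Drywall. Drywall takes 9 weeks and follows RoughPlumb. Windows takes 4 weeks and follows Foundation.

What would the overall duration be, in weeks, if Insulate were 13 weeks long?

Actual critical path: Foundation→Insulate = 6+19 = 25 ⇒ 25 weeks.
Since Insulate is critical, the -6 change carries straight to that chain (now 19 weeks).
Now Foundation→Roofing→RoughPlumb→Drywall→Finish = 6+6+3+9+1 = 25 is longest, so the finish becomes 25 weeks.

25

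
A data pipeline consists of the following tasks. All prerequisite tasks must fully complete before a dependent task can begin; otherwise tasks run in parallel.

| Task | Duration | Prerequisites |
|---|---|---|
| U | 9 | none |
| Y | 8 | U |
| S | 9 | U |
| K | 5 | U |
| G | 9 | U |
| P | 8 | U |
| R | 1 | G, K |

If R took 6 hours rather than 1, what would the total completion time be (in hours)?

24

The binding path is U→G→R = 9+9+1 = 19; finish at 19 hours.
R lies on that path, so at 6 hours the path becomes 24 hours.
No other chain overtakes it, so the finish is 24 hours.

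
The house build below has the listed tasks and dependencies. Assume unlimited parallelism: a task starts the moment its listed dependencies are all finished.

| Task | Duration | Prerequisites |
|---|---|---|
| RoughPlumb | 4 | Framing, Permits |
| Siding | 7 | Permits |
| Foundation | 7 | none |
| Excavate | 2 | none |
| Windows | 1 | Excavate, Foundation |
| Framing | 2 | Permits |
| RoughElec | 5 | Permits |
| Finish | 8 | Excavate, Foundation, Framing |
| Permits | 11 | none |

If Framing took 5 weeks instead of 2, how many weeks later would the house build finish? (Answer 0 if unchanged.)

3

Baseline: Permits→Framing→Finish = 11+2+8 = 21 → 21 weeks.
Framing lies on that path, so at 5 weeks the path becomes 24 weeks.
The critical path is still Permits→Framing→Finish; finish is now 24 weeks.
Change in finish: 24 − 21 = +3 weeks.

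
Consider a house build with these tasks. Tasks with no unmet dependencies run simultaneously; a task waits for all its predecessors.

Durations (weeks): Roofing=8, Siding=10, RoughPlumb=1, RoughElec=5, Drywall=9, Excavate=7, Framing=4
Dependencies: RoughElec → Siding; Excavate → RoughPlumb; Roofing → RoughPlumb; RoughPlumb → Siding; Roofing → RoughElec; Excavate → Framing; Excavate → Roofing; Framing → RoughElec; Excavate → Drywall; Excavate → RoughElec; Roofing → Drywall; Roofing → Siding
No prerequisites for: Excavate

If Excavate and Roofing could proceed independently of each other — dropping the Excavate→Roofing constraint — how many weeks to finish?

26

Before: longest chain Excavate→Roofing→RoughElec→Siding = 7+8+5+10 = 30, finish 30.
Without Excavate→Roofing, Roofing's earliest start moves from 7 to 0.
The longest chain is now Excavate→Framing→RoughElec→Siding = 7+4+5+10 = 26, so the project takes 26 weeks.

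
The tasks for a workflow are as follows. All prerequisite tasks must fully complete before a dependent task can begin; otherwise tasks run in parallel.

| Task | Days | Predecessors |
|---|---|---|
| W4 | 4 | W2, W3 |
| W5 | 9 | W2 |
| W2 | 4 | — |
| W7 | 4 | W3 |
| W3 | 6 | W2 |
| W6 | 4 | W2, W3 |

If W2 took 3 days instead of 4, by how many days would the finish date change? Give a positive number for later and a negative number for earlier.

Baseline: W2→W3→W4 = 4+6+4 = 14 → 14 days.
Since W2 is critical, the -1 change carries straight to that chain (now 13 days).
That remains the longest chain; total 13 days.
Change in finish: 13 − 14 = -1 days.

-1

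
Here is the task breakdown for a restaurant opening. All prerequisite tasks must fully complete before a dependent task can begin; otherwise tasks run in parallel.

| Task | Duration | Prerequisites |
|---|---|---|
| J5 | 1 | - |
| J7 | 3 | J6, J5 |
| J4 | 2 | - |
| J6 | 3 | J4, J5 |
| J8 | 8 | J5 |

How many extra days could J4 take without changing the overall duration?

1

Critical path: J5→J8 = 1+8 = 9, so the finish is 9 days.
J4 finishes as early as 2 and must finish by 3.
Float = 9 − 8 = 1.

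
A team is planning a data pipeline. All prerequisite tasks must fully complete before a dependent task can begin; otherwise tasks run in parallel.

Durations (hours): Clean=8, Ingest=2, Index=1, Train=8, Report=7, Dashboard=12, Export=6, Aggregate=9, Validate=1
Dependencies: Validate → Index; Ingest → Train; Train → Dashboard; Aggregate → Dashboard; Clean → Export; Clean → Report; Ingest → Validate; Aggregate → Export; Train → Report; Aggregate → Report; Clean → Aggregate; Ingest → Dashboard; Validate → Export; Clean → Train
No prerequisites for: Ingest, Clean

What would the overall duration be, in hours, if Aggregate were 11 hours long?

The binding path is Clean→Aggregate→Dashboard = 8+9+12 = 29; finish at 29 hours.
Aggregate lies on that path, so at 11 hours the path becomes 31 hours.
The critical path is still Clean→Aggregate→Dashboard; finish is now 31 hours.

31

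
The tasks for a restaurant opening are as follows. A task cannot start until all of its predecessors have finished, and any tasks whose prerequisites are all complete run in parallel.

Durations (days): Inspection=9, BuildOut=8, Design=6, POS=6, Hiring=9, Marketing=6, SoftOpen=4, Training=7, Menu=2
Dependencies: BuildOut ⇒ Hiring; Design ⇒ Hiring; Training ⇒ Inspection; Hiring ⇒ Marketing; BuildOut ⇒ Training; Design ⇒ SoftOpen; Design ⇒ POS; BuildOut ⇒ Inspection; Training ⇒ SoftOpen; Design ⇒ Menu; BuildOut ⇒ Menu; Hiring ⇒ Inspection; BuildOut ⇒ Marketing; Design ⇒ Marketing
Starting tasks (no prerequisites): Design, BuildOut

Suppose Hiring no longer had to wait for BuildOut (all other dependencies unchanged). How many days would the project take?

24

Before: longest chain BuildOut→Hiring→Inspection = 8+9+9 = 26, finish 26.
Without BuildOut→Hiring, Hiring's earliest start moves from 8 to 6.
After: Design→Hiring→Inspection = 6+9+9 = 24 → 24 days.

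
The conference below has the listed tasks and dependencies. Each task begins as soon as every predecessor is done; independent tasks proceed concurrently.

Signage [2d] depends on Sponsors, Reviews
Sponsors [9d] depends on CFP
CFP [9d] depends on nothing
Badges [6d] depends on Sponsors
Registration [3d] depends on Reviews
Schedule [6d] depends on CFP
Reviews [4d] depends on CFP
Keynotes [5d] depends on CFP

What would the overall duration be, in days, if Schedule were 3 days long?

24

Actual critical path: CFP→Sponsors→Badges = 9+9+6 = 24 ⇒ 24 days.
The longest path through Schedule is only 15 days, so Schedule has float 9.
The critical path is still CFP→Sponsors→Badges; finish is now 24 days.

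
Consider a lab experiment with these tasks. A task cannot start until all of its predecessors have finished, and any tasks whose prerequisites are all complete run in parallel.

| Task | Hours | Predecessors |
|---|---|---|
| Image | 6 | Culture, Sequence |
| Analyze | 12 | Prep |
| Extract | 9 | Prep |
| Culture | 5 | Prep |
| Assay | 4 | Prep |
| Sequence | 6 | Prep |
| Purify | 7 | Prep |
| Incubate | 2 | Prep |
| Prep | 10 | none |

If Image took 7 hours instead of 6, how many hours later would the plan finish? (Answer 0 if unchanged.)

Critical path before the change: Prep→Sequence→Image = 10+6+6 = 22 giving 22 hours.
Image lies on that path, so at 7 hours the path becomes 23 hours.
The critical path is still Prep→Sequence→Image; finish is now 23 hours.
Change in finish: 23 − 22 = +1 hours.

1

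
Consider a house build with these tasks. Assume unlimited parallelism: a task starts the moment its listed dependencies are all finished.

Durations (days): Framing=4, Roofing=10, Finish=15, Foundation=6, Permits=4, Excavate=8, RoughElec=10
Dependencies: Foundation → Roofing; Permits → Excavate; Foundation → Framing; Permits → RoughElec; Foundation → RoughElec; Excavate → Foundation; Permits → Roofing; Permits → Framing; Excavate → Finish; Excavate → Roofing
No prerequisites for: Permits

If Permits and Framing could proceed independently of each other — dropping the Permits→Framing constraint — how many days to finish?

With the dependency in place, Permits→Excavate→Foundation→Roofing = 4+8+6+10 = 28 sets the finish at 28 days.
Dropping Permits→Framing doesn't change Framing's earliest start (18); another predecessor still binds.
New critical path: Permits→Excavate→Foundation→Roofing = 4+8+6+10 = 28 ⇒ 28 days.

28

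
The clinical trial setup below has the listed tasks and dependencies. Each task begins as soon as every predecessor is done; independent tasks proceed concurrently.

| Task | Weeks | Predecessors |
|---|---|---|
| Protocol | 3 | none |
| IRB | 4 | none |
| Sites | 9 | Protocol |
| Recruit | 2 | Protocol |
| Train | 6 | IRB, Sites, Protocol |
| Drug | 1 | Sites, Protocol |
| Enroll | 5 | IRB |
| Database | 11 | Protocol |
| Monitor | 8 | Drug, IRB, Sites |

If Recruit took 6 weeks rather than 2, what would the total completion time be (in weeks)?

21

Critical path before the change: Protocol→Sites→Drug→Monitor = 3+9+1+8 = 21 giving 21 weeks.
Recruit is off the critical path — its longest chain is 5 weeks, giving 16 of slack.
No other chain overtakes it, so the finish is 21 weeks.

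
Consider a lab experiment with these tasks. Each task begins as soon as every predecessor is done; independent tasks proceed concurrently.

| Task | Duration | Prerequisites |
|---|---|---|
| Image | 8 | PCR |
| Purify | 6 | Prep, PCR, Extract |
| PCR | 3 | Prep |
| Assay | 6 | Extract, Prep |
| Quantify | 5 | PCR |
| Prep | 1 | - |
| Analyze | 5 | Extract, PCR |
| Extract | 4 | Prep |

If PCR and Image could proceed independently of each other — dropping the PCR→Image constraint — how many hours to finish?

11

Original critical path: Prep→PCR→Image = 1+3+8 = 12 ⇒ 12 hours.
Without PCR→Image, Image's earliest start moves from 4 to 0.
New critical path: Prep→Extract→Purify = 1+4+6 = 11 ⇒ 11 hours.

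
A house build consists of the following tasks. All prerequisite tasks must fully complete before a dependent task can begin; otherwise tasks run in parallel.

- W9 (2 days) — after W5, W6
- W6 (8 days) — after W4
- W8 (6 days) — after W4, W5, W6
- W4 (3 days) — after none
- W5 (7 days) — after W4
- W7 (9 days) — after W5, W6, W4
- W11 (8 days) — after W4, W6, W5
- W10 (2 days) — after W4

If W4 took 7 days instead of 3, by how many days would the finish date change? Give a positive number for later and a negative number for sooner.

4

The binding path is W4→W6→W7 = 3+8+9 = 20; finish at 20 days.
W4 is on the critical path; changing it to 7 makes that path 24 days.
That remains the longest chain; total 24 days.
Change in finish: 24 − 20 = +4 days.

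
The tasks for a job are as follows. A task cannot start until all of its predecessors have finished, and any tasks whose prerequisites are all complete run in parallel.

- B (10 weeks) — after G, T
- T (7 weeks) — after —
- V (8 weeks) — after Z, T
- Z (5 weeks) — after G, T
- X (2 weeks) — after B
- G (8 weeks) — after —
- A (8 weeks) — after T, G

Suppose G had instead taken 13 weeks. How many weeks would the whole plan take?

26

The binding path is G→Z→V = 8+5+8 = 21; finish at 21 weeks.
G lies on that path, so at 13 weeks the path becomes 26 weeks.
The critical path is still G→Z→V; finish is now 26 weeks.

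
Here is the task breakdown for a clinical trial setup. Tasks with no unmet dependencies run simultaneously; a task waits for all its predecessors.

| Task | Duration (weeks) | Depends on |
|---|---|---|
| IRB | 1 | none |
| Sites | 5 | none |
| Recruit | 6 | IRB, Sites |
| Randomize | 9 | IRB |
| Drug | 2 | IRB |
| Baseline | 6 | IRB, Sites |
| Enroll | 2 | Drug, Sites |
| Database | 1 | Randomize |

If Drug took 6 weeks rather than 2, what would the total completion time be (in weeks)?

11

Baseline: IRB→Randomize→Database = 1+9+1 = 11 → 11 weeks.
The longest path through Drug is only 5 weeks, so Drug has float 6.
That remains the longest chain; total 11 weeks.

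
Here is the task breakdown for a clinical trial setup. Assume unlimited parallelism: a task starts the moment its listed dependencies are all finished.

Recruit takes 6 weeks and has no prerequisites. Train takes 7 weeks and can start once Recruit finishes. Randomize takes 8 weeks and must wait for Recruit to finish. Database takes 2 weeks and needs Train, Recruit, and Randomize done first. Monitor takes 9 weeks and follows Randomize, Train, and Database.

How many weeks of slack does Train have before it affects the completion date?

1

Critical path: Recruit→Randomize→Database→Monitor = 6+8+2+9 = 25, so the finish is 25 weeks.
Train finishes as early as 13 and must finish by 14.
Float = 25 − 24 = 1.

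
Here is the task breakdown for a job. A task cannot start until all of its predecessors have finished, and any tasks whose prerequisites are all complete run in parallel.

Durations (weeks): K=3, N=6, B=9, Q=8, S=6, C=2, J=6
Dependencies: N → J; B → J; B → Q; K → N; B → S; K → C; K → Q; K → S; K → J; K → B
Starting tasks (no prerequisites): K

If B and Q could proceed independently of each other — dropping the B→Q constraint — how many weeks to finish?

Before: longest chain K→B→Q = 3+9+8 = 20, finish 20.
Without B→Q, Q's earliest start moves from 12 to 3.
New critical path: K→B→S = 3+9+6 = 18 ⇒ 18 weeks.

18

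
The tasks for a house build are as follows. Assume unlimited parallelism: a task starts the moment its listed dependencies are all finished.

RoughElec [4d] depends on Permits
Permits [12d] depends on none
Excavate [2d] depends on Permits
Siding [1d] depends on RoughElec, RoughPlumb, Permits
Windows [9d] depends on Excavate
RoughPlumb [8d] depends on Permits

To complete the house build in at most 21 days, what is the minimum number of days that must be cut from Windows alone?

2

Current finish: 23 days; target: 21.
Windows is on every critical path, so each day cut from Windows cuts the finish by one (this holds down to a finish of 21).
Need 23 − 21 = 2 days off Windows → Windows becomes 7 days, finish becomes 21.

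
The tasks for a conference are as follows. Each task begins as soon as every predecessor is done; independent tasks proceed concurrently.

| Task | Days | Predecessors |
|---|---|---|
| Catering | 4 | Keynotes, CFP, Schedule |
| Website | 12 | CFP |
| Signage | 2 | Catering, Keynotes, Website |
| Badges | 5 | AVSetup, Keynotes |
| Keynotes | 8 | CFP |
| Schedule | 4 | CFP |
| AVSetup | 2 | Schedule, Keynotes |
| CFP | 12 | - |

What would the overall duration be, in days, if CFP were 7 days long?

22

Actual critical path: CFP→Keynotes→AVSetup→Badges = 12+8+2+5 = 27 ⇒ 27 days.
CFP is on the critical path; changing it to 7 makes that path 22 days.
No other chain overtakes it, so the finish is 22 days.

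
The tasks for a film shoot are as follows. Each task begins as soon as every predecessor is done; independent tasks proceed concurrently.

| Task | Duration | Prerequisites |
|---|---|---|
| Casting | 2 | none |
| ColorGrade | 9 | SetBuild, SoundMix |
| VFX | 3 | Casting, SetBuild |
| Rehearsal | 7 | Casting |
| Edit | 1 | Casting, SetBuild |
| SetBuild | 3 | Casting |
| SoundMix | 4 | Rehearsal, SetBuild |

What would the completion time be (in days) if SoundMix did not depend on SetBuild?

22

Before: longest chain Casting→Rehearsal→SoundMix→ColorGrade = 2+7+4+9 = 22, finish 22.
Dropping SetBuild→SoundMix doesn't change SoundMix's earliest start (9); another predecessor still binds.
After: Casting→Rehearsal→SoundMix→ColorGrade = 2+7+4+9 = 22 → 22 days.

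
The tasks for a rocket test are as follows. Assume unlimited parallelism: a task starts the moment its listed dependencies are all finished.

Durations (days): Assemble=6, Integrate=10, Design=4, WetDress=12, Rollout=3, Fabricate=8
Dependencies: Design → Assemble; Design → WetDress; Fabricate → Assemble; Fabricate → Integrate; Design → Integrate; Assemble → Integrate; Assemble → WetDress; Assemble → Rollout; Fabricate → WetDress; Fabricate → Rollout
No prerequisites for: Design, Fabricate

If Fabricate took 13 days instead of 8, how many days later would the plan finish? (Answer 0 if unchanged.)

The binding path is Fabricate→Assemble→WetDress = 8+6+12 = 26; finish at 26 days.
Fabricate lies on that path, so at 13 days the path becomes 31 days.
No other chain overtakes it, so the finish is 31 days.
Change in finish: 31 − 26 = +5 days.

5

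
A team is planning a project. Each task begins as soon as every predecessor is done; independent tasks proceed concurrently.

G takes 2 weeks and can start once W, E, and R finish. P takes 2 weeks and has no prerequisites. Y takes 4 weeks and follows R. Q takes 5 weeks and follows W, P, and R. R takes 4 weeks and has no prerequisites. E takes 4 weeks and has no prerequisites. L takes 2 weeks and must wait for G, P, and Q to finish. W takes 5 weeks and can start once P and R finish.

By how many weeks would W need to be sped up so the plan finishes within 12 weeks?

Current finish: 16 weeks; target: 12.
W is on every critical path, so each week cut from W cuts the finish by one (this holds down to a finish of 12).
Need 16 − 12 = 4 weeks off W → W becomes 1 week, finish becomes 12.

4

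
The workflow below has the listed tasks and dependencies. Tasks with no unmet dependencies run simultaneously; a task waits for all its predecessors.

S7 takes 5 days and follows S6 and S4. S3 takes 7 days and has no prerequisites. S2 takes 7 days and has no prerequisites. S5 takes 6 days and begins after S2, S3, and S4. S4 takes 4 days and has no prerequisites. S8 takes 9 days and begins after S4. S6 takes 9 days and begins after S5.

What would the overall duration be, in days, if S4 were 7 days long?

27

Baseline: S2→S5→S6→S7 = 7+6+9+5 = 27 → 27 days.
S4 has 3 days of float (longest path through it is 24).
No other chain overtakes it, so the finish is 27 days.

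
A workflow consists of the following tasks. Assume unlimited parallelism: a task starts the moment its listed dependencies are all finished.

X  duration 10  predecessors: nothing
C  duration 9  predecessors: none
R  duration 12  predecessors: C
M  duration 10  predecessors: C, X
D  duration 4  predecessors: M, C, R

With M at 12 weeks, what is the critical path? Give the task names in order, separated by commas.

X, M, D

Critical path before the change: C→R→D = 9+12+4 = 25 giving 25 weeks.
M has 1 week of float (longest path through it is 24).
New critical path: X→M→D = 10+12+4 = 26 ⇒ 26 weeks.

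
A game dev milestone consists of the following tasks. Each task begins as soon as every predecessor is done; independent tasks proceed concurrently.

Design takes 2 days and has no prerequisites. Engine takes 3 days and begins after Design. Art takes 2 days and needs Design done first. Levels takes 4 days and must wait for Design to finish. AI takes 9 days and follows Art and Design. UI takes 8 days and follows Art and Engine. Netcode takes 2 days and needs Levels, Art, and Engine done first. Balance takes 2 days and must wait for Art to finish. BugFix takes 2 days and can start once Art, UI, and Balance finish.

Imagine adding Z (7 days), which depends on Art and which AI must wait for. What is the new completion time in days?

20

Originally the job takes 15 days.
With Z inserted, AI now waits for max(Art, Design, Z).
New critical path: Design→Art→Z→AI = 2+2+7+9 = 20 ⇒ 20 days.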